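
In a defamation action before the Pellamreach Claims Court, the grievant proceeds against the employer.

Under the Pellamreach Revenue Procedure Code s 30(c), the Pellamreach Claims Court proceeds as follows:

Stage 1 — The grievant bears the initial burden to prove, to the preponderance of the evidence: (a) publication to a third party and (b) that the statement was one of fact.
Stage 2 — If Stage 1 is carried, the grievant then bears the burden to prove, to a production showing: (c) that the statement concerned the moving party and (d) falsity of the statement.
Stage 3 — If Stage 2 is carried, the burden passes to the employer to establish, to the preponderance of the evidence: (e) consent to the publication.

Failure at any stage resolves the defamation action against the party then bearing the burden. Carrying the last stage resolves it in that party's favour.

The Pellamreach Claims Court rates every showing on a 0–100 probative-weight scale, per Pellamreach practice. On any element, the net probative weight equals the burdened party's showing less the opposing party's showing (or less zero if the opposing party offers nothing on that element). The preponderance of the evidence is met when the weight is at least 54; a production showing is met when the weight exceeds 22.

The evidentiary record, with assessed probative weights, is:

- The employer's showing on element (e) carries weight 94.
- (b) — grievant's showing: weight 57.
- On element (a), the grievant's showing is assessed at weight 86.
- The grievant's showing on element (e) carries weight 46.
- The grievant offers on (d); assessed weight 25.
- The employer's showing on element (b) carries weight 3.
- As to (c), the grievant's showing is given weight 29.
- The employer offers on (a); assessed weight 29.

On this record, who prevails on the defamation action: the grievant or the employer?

Stage 1 — burden on grievant; standard: the preponderance of the evidence (weight is at least 54).
    (a): 86 − 29 = 57 ≥ 54 [met]
    (b): 57 − 3 = 54 ≥ 54 [met]
  Stage 1 is satisfied; the grievant continues to bear the burden.
Stage 2 — burden on grievant; standard: a production showing (weight exceeds 22).
    (c): 29 > 22 [met]
    (d): 25 > 22 [met]
  All elements met. The burden passes to the employer.
Stage 3 — burden on employer; standard: the preponderance of the evidence (weight is at least 54).
    (e): 94 − 46 = 48 < 54 [not met]
  Stage 3 not carried; the employer fails its burden.
The analysis ends at Stage 3; the grievant prevails.

grievant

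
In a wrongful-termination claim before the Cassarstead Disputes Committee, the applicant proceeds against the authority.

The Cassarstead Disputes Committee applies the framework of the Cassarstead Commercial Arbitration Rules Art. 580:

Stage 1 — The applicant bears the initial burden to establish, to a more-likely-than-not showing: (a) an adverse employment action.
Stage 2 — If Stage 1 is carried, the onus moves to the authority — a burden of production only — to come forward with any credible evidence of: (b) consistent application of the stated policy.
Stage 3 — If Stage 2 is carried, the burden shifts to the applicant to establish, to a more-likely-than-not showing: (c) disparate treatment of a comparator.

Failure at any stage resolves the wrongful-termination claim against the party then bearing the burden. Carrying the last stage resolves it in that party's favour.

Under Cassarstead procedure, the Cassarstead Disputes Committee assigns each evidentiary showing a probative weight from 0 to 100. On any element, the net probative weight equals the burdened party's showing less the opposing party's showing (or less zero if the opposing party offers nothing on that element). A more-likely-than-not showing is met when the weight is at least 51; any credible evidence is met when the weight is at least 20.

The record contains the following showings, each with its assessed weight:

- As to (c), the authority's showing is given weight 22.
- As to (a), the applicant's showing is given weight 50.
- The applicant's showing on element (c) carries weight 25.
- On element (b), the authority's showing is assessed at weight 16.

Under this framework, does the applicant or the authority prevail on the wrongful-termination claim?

Stage 1 — burden on applicant; standard: a more-likely-than-not showing (weight is at least 51).
    (a): 50 < 51 [not met]
  Stage 1 not carried; the applicant fails its burden.
So the authority prevails.

authority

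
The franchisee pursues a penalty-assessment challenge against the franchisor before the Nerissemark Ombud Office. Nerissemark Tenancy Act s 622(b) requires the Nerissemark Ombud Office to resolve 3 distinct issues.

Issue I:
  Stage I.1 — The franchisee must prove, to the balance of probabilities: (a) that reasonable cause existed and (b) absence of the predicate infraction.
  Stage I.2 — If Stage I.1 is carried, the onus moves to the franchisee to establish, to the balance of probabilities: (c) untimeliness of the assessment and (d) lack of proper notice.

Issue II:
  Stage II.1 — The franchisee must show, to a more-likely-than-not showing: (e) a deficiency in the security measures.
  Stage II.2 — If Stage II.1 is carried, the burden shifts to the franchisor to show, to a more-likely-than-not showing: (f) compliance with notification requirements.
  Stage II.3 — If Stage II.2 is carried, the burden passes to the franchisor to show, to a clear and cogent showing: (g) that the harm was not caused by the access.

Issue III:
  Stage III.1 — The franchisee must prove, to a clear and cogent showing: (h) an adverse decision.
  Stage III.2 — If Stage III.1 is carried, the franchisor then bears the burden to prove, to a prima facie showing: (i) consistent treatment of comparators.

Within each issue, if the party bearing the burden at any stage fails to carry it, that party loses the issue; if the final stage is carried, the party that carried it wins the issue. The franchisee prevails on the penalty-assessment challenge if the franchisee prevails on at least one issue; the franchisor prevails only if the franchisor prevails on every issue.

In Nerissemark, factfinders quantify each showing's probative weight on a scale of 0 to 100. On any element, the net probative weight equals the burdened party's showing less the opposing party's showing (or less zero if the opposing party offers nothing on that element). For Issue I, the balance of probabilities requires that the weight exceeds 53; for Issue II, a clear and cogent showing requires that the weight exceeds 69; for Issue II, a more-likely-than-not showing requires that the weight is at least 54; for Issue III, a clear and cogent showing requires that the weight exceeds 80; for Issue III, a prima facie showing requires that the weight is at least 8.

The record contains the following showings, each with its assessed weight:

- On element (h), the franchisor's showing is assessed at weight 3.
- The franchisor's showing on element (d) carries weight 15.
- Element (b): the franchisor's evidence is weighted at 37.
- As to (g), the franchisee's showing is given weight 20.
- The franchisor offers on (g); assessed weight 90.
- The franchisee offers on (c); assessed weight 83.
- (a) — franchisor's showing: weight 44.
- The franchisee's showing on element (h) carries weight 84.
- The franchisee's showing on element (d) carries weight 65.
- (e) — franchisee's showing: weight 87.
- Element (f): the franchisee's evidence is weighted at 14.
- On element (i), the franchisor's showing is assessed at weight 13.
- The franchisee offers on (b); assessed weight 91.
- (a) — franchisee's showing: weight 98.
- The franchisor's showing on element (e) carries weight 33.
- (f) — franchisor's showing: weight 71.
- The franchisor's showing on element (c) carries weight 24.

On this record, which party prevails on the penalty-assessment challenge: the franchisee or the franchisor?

franchisor

— Issue I —
Stage I.1 — burden on franchisee; standard: the balance of probabilities (weight exceeds 53).
    (a): 98 − 44 = 54 > 53 [met]
    (b): 91 − 37 = 54 > 53 [met]
  Stage I.1 is satisfied; the franchisee continues to bear the burden.
Stage I.2 — burden on franchisee; standard: the balance of probabilities (weight exceeds 53).
    (c): 83 − 24 = 59 > 53 [met]
    (d): 65 − 15 = 50 ≤ 53 [not met]
  The franchisee does not carry Stage I.2.
The franchisor prevails on this issue.
— Issue II —
Stage II.1 — burden on franchisee; standard: a more-likely-than-not showing (weight is at least 54).
    (e): 87 − 33 = 54 ≥ 54 [met]
  Stage II.1 is satisfied; the onus moves to the franchisor.
Stage II.2 — burden on franchisor; standard: a more-likely-than-not showing (weight is at least 54).
    (f): 71 − 14 = 57 ≥ 54 [met]
  Stage II.2 carried; the burden remains with the franchisor.
Stage II.3 — burden on franchisor; standard: a clear and cogent showing (weight exceeds 69).
    (g): 90 − 20 = 70 > 69 [met]
  The franchisor carries the last stage.
Every stage carried; the franchisor prevails on this issue.
— Issue III —
Stage III.1 — burden on franchisee; standard: a clear and cogent showing (weight exceeds 80).
    (h): 84 − 3 = 81 > 80 [met]
  All elements met. The burden passes to the franchisor.
Stage III.2 — burden on franchisor; standard: a prima facie showing (weight is at least 8).
    (i): 13 ≥ 8 [met]
  Stage III.2 carried; the final stage is satisfied.
All stages carried — the franchisor prevails on this issue.
Per-issue: Issue I → franchisor; Issue II → franchisor; Issue III → franchisor. The franchisee must prevail on at least one issue; overall, the franchisor prevails.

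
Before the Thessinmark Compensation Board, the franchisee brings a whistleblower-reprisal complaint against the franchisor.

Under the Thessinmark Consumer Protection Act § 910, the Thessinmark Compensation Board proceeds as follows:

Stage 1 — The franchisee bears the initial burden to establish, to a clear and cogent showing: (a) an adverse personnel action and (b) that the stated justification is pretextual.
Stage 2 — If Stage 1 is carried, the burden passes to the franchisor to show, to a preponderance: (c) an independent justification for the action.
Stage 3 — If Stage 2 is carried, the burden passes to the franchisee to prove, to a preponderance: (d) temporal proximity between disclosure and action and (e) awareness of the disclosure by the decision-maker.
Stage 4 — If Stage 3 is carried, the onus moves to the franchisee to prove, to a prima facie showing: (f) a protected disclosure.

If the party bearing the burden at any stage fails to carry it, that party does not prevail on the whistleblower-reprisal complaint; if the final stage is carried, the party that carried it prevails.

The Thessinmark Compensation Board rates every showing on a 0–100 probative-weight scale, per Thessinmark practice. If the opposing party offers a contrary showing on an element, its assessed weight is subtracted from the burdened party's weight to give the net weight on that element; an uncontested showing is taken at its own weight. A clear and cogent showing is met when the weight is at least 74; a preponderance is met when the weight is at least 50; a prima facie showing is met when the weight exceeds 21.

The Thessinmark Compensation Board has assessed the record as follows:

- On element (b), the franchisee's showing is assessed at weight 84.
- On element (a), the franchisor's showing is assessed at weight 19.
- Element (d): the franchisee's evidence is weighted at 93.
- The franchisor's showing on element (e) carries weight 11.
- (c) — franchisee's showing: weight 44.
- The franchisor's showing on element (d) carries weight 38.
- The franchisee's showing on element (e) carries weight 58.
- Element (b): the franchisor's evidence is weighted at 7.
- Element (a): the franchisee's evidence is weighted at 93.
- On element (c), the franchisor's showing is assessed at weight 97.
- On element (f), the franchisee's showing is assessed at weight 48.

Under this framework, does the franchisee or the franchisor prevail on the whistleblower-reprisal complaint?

franchisor

Stage 1 — burden on franchisee; standard: a clear and cogent showing (weight is at least 74).
    (a): 93 − 19 = 74 ≥ 74 [met]
    (b): 84 − 7 = 77 ≥ 74 [met]
  The franchisee carries Stage 1; the franchisor now bears the burden.
Stage 2 — burden on franchisor; standard: a preponderance (weight is at least 50).
    (c): 97 − 44 = 53 ≥ 50 [met]
  Stage 2 is satisfied; the onus moves to the franchisee.
Stage 3 — burden on franchisee; standard: a preponderance (weight is at least 50).
    (d): 93 − 38 = 55 ≥ 50 [met]
    (e): 58 − 11 = 47 < 50 [not met]
  Stage 3 not carried; the franchisee fails its burden.
The analysis ends at Stage 3; the franchisor prevails.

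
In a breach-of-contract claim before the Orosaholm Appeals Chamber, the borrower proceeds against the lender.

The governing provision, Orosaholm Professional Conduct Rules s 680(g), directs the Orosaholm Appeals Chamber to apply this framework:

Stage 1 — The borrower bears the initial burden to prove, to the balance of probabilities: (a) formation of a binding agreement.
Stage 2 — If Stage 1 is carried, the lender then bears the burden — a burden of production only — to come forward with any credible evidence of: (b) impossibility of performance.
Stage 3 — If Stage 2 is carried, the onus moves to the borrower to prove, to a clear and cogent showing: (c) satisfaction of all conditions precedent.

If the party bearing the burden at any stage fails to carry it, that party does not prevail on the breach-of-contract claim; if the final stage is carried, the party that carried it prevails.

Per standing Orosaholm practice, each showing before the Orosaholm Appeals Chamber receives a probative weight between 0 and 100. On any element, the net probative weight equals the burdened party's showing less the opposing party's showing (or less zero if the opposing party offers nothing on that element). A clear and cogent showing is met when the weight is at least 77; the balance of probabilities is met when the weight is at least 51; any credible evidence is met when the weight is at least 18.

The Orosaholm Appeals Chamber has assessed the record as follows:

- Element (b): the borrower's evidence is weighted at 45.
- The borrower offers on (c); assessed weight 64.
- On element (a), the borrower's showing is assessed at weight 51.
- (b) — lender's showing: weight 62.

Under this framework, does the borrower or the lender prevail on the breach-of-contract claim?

At Stage 1 the borrower must meet the balance of probabilities (weight is at least 51): on (a) the weight is 51, which does reach 51, so (a) meets the standard.
  Stage 1 is satisfied; the onus moves to the lender.
At Stage 2 the lender must meet any credible evidence (weight is at least 18): on (b) the weight is 62 less the opposing 45 gives net 17, < 18, so (b) does not meet the standard.
  The lender does not carry Stage 2.
The analysis ends at Stage 2; the borrower prevails.

borrower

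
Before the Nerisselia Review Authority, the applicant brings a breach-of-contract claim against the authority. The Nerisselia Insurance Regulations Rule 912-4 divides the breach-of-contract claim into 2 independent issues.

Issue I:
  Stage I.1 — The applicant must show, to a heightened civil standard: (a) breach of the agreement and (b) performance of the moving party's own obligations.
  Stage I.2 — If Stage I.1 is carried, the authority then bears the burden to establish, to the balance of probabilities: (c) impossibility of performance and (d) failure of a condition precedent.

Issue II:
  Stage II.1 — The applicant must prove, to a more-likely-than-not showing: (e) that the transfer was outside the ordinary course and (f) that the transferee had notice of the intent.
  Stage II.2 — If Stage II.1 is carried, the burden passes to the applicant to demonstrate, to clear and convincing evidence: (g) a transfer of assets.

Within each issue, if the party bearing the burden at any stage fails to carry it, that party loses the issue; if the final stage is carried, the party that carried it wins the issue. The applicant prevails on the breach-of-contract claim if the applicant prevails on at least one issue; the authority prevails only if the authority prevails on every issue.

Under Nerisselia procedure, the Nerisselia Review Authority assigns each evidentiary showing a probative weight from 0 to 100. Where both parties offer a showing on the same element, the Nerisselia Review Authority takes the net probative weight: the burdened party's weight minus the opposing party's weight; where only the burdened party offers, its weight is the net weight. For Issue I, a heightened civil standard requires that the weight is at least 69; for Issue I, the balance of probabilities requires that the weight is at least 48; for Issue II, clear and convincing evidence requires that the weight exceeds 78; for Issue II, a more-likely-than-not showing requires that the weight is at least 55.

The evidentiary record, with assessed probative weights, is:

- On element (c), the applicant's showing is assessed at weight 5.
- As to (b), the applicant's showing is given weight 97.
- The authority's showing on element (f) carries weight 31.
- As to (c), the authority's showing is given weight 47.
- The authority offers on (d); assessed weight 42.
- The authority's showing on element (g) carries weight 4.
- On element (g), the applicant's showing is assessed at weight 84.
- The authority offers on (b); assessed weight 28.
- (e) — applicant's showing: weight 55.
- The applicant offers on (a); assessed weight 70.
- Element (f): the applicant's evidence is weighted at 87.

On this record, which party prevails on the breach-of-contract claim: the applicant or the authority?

— Issue I —
At Stage I.1 the applicant must meet a heightened civil standard (weight is at least 69): on (a) the weight is 70, which does reach 69, so (a) meets the standard; on (b) the weight is 97 less the opposing 28 gives net 69, which does reach 69, so (b) meets the standard.
  Stage I.1 carried; the burden shifts to the authority.
At Stage I.2 the authority must meet the balance of probabilities (weight is at least 48): on (c) the weight is 47 less the opposing 5 gives net 42, which does not reach 48, so (c) does not meet the standard; on (d) the weight is 42, which does not reach 48, so (d) does not meet the standard.
  Stage I.2 not carried; the authority fails its burden.
The applicant prevails on this issue.
— Issue II —
Stage II.1 (applicant, a more-likely-than-not showing, weight is at least 55): (e) 55 ≥ 55 — meets; (f) net 87−31=56 ≥ 55 — meets.
  Stage II.1 is satisfied; the applicant continues to bear the burden.
Stage II.2 (applicant, clear and convincing evidence, weight exceeds 78): (g) net 84−4=80 > 78 — meets.
  The applicant carries the last stage.
With every stage satisfied, the applicant prevails on this issue.
Per-issue: Issue I → applicant; Issue II → applicant. The applicant must prevail on at least one issue; overall, the applicant prevails.

applicant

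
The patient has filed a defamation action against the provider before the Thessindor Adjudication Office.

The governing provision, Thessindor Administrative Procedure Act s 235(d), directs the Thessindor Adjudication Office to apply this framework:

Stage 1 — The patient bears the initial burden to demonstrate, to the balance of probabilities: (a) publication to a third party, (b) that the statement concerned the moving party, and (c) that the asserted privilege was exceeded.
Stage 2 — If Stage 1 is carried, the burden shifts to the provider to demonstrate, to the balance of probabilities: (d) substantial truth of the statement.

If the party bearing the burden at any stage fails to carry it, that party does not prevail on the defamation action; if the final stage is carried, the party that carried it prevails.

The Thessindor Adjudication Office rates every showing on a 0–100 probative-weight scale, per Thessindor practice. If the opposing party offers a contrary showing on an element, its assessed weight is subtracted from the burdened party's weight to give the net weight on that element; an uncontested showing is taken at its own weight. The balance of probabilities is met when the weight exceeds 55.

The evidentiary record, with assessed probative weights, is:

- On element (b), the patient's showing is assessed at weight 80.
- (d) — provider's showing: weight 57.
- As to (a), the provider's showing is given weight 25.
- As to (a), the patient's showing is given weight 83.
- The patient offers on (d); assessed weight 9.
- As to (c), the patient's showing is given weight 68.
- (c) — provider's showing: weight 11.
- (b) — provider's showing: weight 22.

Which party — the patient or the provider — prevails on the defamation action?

At Stage 1 the patient must meet the balance of probabilities (weight exceeds 55): on (a) the weight is 83 less the opposing 25 gives net 58, which does exceed 55, so (a) meets the standard; on (b) the weight is 80 less the opposing 22 gives net 58, > 55, so (b) meets the standard; on (c) the weight is 68 less the opposing 11 gives net 57, > 55, so (c) meets the standard.
  The patient carries Stage 1; the provider now bears the burden.
At Stage 2 the provider must meet the balance of probabilities (weight exceeds 55): on (d) the weight is 57 less the opposing 9 gives net 48, ≤ 55, so (d) does not meet the standard.
  The provider does not carry Stage 2.
The analysis ends at Stage 2; the patient prevails.

patient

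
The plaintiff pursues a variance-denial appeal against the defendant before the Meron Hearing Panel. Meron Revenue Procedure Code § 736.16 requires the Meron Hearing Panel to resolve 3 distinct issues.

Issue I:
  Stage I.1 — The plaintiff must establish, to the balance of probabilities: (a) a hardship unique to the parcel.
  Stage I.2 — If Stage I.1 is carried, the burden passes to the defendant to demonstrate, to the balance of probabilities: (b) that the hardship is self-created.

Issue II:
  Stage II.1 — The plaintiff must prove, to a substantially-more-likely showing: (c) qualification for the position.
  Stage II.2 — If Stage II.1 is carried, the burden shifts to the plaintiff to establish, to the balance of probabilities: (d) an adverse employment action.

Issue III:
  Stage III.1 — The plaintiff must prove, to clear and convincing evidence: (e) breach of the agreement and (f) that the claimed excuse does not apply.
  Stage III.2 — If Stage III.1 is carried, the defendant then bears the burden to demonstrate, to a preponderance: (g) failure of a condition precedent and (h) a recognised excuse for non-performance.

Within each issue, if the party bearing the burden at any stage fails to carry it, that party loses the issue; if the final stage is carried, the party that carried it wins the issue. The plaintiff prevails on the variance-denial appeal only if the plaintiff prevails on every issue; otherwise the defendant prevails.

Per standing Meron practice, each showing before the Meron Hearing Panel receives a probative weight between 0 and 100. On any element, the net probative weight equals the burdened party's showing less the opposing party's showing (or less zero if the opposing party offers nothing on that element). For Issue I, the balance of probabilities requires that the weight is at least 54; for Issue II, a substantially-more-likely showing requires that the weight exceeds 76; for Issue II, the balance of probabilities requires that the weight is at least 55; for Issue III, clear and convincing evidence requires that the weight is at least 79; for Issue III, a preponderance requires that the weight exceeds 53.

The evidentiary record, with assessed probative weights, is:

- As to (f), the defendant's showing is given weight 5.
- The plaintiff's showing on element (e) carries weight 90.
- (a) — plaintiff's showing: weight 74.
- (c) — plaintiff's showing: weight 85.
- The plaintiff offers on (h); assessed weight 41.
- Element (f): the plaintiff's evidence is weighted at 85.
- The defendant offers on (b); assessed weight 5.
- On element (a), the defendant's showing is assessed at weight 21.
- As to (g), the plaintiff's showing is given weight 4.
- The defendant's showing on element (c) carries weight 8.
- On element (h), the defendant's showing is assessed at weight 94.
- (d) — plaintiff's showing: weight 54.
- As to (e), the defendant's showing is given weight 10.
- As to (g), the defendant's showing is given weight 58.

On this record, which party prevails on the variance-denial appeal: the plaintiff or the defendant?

defendant

— Issue I —
Stage I.1 (plaintiff, the balance of probabilities, weight is at least 54): (a) net 74−21=53 < 54 — fails.
  Not every element is met, so the plaintiff fails to carry Stage I.1.
The defendant prevails on this issue.
— Issue II —
At Stage II.1 the plaintiff must meet a substantially-more-likely showing (weight exceeds 76): on (c) the weight is 85 less the opposing 8 gives net 77, > 76, so (c) meets the standard.
  All elements met. The plaintiff retains the burden for Stage II.2.
At Stage II.2 the plaintiff must meet the balance of probabilities (weight is at least 55): on (d) the weight is 54, < 55, so (d) does not meet the standard.
  The plaintiff does not carry Stage II.2.
The analysis ends at Stage II.2; the defendant prevails on this issue.
— Issue III —
Stage III.1 (plaintiff, clear and convincing evidence, weight is at least 79): (e) net 90−10=80 ≥ 79 — meets; (f) net 85−5=80 ≥ 79 — meets.
  All elements met. The burden passes to the defendant.
Stage III.2 (defendant, a preponderance, weight exceeds 53): (g) net 58−4=54 > 53 — meets; (h) net 94−41=53 ≤ 53 — fails.
  The defendant does not carry Stage III.2.
The analysis ends at Stage III.2; the plaintiff prevails on this issue.
Per-issue: Issue I → defendant; Issue II → defendant; Issue III → plaintiff. The plaintiff must prevail on every issue; overall, the defendant prevails.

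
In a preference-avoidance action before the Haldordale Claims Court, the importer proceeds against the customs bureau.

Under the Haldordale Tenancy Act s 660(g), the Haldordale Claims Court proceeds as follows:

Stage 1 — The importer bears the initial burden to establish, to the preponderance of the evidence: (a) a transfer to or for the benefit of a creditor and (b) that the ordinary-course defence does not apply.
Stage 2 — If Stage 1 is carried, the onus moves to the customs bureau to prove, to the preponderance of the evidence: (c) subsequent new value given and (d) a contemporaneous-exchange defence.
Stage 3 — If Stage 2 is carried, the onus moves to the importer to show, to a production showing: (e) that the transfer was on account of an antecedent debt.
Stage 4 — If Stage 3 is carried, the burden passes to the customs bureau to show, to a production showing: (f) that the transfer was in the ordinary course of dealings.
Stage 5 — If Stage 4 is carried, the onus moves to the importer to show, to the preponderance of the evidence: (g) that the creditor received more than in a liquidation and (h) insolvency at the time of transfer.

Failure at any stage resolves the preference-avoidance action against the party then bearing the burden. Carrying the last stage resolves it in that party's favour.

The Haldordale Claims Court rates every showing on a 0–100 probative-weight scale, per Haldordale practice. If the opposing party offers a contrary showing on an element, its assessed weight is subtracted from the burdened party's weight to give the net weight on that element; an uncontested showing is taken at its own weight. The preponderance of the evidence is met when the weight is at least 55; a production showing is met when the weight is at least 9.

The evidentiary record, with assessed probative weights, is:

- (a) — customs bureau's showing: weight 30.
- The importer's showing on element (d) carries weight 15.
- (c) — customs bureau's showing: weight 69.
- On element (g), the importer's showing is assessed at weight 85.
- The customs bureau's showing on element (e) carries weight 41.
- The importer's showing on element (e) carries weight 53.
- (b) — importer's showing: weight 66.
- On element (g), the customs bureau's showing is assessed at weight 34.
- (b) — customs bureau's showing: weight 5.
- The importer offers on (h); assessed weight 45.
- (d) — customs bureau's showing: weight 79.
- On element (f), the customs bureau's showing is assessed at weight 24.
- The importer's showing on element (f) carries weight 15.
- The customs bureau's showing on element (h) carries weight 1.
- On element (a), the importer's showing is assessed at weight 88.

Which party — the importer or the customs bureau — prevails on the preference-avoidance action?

Stage 1 (importer, the preponderance of the evidence, weight is at least 55): (a) net 88−30=58 ≥ 55 — meets; (b) net 66−5=61 ≥ 55 — meets.
  Stage 1 carried; the burden shifts to the customs bureau.
Stage 2 (customs bureau, the preponderance of the evidence, weight is at least 55): (c) 69 ≥ 55 — meets; (d) net 79−15=64 ≥ 55 — meets.
  The customs bureau carries Stage 2; the importer now bears the burden.
Stage 3 (importer, a production showing, weight is at least 9): (e) net 53−41=12 ≥ 9 — meets.
  The importer carries Stage 3; the customs bureau now bears the burden.
Stage 4 (customs bureau, a production showing, weight is at least 9): (f) net 24−15=9 ≥ 9 — meets.
  All elements met. The burden passes to the importer.
Stage 5 (importer, the preponderance of the evidence, weight is at least 55): (g) net 85−34=51 < 55 — fails; (h) net 45−1=44 < 55 — fails.
  Stage 5 not carried; the importer fails its burden.
So the customs bureau prevails.

customs bureau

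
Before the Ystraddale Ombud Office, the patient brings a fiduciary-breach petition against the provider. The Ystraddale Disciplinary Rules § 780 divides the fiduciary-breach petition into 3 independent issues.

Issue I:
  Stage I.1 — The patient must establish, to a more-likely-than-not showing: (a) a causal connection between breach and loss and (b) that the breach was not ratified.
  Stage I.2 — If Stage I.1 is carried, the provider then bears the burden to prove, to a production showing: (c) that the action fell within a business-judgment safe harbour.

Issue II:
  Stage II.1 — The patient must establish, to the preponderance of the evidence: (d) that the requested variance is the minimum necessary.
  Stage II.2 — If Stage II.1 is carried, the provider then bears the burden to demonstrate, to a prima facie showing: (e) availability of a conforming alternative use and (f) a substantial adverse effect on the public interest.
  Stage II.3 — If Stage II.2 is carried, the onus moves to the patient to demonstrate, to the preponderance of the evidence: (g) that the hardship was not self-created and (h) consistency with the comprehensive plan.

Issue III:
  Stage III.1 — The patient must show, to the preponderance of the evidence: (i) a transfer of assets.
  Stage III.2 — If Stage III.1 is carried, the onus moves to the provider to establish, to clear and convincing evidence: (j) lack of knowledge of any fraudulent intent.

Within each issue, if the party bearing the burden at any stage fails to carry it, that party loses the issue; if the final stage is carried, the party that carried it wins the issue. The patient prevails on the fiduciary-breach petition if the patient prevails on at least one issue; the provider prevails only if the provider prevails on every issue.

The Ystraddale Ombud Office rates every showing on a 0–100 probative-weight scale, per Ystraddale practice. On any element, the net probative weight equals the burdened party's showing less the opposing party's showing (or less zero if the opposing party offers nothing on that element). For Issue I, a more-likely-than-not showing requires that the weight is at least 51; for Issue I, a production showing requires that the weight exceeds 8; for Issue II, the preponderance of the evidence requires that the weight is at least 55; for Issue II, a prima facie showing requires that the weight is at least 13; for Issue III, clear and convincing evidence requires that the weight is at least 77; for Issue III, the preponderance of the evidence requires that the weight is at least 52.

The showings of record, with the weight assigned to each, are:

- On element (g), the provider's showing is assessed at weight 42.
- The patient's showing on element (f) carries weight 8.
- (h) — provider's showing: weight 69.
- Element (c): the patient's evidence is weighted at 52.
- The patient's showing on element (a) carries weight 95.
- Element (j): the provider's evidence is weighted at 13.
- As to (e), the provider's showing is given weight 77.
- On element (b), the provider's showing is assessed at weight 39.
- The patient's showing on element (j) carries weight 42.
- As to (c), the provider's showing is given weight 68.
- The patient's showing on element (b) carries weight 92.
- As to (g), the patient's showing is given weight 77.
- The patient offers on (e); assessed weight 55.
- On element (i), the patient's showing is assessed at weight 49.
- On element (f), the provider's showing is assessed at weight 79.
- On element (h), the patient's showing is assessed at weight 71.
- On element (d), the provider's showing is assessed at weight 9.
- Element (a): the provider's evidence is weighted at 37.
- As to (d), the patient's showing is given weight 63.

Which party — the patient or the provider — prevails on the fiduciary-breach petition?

provider

— Issue I —
Stage I.1 — burden on patient; standard: a more-likely-than-not showing (weight is at least 51).
    (a): 95 − 37 = 58 ≥ 51 [met]
    (b): 92 − 39 = 53 ≥ 51 [met]
  The patient carries Stage I.1; the provider now bears the burden.
Stage I.2 — burden on provider; standard: a production showing (weight exceeds 8).
    (c): 68 − 52 = 16 > 8 [met]
  Stage I.2 carried; the final stage is satisfied.
Every stage carried; the provider prevails on this issue.
— Issue II —
Stage II.1 (patient, the preponderance of the evidence, weight is at least 55): (d) net 63−9=54 < 55 — fails.
  Stage II.1 not carried; the patient fails its burden.
So the provider prevails on this issue.
— Issue III —
Stage III.1 — burden on patient; standard: the preponderance of the evidence (weight is at least 52).
    (i): 49 < 52 [not met]
  The patient does not carry Stage III.1.
So the provider prevails on this issue.
Per-issue: Issue I → provider; Issue II → provider; Issue III → provider. The patient must prevail on at least one issue; overall, the provider prevails.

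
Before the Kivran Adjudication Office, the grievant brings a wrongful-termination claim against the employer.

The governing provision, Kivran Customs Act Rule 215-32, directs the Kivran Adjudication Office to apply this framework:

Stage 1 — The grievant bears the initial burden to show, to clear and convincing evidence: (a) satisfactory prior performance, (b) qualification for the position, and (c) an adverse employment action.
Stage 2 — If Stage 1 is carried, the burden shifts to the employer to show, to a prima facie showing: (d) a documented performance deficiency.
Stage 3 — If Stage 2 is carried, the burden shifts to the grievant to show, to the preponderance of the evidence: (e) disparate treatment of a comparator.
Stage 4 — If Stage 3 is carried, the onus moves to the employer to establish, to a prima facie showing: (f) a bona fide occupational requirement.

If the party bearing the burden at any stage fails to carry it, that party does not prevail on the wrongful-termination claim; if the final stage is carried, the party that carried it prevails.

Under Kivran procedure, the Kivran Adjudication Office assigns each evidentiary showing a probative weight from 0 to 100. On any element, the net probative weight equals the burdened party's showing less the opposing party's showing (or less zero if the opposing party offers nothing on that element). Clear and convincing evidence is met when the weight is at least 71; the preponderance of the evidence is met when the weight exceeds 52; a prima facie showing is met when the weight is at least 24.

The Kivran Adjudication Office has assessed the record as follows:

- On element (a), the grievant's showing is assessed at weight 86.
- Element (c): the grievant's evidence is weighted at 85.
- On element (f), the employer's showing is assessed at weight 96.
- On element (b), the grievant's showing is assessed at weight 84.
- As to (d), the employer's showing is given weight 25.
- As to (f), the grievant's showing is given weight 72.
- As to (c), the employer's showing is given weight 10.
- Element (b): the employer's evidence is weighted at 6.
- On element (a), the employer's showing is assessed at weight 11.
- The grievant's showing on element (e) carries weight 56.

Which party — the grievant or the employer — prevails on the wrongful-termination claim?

employer

Stage 1 (grievant, clear and convincing evidence, weight is at least 71): (a) net 86−11=75 ≥ 71 — meets; (b) net 84−6=78 ≥ 71 — meets; (c) net 85−10=75 ≥ 71 — meets.
  Stage 1 carried; the burden shifts to the employer.
Stage 2 (employer, a prima facie showing, weight is at least 24): (d) 25 ≥ 24 — meets.
  All elements met. The burden passes to the grievant.
Stage 3 (grievant, the preponderance of the evidence, weight exceeds 52): (e) 56 > 52 — meets.
  All elements met. The burden passes to the employer.
Stage 4 (employer, a prima facie showing, weight is at least 24): (f) net 96−72=24 ≥ 24 — meets.
  Stage 4 carried; the final stage is satisfied.
With every stage satisfied, the employer prevails.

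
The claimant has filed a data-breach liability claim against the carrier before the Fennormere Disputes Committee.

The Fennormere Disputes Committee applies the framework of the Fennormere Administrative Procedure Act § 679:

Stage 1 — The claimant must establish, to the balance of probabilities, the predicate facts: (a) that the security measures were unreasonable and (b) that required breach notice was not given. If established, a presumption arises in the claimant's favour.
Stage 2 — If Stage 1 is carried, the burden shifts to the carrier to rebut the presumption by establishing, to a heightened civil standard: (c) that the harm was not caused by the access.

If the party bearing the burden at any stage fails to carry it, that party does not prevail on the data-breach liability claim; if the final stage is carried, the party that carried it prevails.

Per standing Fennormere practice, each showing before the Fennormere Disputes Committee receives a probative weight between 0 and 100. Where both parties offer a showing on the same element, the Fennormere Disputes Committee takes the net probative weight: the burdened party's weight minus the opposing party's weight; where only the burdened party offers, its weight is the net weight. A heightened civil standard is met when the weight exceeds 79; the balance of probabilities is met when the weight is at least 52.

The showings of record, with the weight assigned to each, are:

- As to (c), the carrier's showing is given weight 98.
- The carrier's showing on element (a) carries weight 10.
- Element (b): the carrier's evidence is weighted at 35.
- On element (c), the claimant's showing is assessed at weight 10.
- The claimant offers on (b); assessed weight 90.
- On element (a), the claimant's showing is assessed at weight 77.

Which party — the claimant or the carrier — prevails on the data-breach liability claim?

carrier

At Stage 1 the claimant must meet the balance of probabilities (weight is at least 52): on (a) the weight is 77 less the opposing 10 gives net 67, which does reach 52, so (a) meets the standard; on (b) the weight is 90 less the opposing 35 gives net 55, which does reach 52, so (b) meets the standard.
  Stage 1 is satisfied; the onus moves to the carrier.
At Stage 2 the carrier must meet a heightened civil standard (weight exceeds 79): on (c) the weight is 98 less the opposing 10 gives net 88, which does exceed 79, so (c) meets the standard.
  All elements met at the final stage.
With every stage satisfied, the carrier prevails.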